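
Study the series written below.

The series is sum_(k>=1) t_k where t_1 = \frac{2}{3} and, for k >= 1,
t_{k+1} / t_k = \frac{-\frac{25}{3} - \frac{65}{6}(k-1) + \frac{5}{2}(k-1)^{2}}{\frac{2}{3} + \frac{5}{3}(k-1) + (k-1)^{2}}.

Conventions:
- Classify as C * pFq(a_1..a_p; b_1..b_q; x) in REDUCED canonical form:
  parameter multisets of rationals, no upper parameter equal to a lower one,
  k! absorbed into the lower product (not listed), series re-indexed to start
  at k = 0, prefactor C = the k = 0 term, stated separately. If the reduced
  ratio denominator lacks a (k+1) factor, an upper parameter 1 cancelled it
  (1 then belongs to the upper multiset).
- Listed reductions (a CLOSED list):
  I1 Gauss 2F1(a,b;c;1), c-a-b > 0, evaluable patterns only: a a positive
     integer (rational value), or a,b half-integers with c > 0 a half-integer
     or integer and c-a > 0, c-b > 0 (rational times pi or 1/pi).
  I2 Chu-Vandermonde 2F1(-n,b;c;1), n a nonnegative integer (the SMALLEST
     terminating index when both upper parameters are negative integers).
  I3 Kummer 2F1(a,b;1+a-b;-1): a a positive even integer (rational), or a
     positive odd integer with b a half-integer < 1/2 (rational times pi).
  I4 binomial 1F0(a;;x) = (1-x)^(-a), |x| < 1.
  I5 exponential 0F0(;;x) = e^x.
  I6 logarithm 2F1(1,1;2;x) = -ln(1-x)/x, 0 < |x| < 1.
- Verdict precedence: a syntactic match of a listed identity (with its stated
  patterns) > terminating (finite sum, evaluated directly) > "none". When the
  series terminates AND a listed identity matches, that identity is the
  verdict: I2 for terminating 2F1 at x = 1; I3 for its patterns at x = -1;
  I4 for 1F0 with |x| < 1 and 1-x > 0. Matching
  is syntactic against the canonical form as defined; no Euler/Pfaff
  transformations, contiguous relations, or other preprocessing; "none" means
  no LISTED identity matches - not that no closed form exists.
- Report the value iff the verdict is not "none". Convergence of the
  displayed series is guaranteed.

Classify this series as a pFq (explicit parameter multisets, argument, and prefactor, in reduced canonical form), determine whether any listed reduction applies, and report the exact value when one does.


This is \frac{2}{3} * 1F0(-5; -; \frac{5}{2}) in reduced canonical form. Verdict: terminating (-5 upstairs). 6 nonzero terms in all; added directly. Exact value: -\frac{81}{16}.

Key observation: x = \frac{5}{2} and roots of the ratio polynomials (prefactor 2/3) are the negated parameters.
Adjacent-term ratio: r(k) = \frac{5}{2} * (k-5) / [(k+1)] - rational in k, leading ratio \frac{5}{2}; with t_0 = \frac{2}{3}, classification follows.


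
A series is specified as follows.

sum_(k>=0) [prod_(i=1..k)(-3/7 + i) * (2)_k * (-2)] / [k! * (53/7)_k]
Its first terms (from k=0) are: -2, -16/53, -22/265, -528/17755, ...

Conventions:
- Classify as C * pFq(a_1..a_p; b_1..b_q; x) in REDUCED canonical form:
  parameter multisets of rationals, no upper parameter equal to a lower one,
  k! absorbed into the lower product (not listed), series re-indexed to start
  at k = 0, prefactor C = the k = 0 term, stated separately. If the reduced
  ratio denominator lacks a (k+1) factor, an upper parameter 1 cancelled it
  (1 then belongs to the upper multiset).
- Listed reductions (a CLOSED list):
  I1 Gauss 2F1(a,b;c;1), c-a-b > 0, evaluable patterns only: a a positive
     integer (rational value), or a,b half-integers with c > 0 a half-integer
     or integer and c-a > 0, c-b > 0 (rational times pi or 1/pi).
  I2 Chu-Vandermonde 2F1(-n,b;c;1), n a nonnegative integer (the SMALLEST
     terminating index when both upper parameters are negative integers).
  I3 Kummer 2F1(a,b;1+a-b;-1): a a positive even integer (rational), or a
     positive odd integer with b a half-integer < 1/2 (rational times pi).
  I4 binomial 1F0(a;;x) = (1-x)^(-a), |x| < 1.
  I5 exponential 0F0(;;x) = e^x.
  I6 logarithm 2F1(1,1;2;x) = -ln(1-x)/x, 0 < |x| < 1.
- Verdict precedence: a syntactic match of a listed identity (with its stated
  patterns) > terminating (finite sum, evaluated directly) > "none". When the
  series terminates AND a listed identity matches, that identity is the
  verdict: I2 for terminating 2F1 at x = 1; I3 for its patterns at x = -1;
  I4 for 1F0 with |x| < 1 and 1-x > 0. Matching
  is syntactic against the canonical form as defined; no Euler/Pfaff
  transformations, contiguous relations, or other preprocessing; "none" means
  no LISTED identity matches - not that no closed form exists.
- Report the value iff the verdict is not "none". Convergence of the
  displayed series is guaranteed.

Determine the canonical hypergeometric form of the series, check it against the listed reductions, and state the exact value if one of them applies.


Reduced: x = 1, 2F1, upper = {4/7, 2}, lower = {53/7}, C = -2. Verdict: Gauss's theorem (I1) matches (x = 1: the Gamma ratio telescopes since c-a-b = 5 > 0 and a = 2 in Z>0). Exact value: -598/245.

Structural cue: t_0 = -2 here, and the running product (C = -2) telescopes to a rising factorial.
Consecutive-term ratio: r(k) = 1 * (k+4/7) (k+2) / [(k+53/7) (k+1)] ; factor over Q: parameters, x = 1, and C = -2.


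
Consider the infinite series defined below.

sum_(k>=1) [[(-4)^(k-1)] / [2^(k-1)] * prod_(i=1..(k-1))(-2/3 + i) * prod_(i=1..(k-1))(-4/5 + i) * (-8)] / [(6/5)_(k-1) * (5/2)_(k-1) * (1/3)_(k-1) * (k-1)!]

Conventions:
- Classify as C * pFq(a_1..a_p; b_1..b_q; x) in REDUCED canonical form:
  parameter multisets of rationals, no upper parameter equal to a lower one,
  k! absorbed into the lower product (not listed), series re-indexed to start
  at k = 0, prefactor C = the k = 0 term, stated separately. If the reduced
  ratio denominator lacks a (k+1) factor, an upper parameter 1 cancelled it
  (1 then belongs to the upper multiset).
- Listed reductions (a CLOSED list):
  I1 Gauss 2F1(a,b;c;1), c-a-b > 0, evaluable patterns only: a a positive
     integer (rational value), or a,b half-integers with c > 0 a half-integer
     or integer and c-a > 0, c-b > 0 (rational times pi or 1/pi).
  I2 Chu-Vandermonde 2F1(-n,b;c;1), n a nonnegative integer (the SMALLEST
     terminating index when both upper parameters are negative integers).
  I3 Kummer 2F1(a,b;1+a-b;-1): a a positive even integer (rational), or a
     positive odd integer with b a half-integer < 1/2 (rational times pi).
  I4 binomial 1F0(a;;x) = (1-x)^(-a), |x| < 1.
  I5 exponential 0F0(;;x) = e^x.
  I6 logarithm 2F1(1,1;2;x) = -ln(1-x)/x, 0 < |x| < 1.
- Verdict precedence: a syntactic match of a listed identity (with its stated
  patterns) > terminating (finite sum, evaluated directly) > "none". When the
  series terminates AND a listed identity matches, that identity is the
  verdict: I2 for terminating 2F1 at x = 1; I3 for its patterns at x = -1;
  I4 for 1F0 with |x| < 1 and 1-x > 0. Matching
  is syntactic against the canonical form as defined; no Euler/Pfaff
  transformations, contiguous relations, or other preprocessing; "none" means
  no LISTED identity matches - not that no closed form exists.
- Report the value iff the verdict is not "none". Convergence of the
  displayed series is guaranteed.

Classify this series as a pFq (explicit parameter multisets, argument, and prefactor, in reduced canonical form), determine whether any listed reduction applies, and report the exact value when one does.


Prefactor -8, argument -2: 1F2 with upper {1/5} over lower {6/5, 5/2}. Verdict: none - at argument -2 the multisets {1/5} ; {6/5, 5/2} match no listed identity.

Key observation: from the first term -8: the running product (prefactor -8) telescopes to a rising factorial.
Adjacent-term ratio: r(k) = (-2) * (k+1/5) / [(k+6/5) (k+5/2) (k+1)] - poly over poly, x = (-2) from leading terms; C = -8 at k = 0.


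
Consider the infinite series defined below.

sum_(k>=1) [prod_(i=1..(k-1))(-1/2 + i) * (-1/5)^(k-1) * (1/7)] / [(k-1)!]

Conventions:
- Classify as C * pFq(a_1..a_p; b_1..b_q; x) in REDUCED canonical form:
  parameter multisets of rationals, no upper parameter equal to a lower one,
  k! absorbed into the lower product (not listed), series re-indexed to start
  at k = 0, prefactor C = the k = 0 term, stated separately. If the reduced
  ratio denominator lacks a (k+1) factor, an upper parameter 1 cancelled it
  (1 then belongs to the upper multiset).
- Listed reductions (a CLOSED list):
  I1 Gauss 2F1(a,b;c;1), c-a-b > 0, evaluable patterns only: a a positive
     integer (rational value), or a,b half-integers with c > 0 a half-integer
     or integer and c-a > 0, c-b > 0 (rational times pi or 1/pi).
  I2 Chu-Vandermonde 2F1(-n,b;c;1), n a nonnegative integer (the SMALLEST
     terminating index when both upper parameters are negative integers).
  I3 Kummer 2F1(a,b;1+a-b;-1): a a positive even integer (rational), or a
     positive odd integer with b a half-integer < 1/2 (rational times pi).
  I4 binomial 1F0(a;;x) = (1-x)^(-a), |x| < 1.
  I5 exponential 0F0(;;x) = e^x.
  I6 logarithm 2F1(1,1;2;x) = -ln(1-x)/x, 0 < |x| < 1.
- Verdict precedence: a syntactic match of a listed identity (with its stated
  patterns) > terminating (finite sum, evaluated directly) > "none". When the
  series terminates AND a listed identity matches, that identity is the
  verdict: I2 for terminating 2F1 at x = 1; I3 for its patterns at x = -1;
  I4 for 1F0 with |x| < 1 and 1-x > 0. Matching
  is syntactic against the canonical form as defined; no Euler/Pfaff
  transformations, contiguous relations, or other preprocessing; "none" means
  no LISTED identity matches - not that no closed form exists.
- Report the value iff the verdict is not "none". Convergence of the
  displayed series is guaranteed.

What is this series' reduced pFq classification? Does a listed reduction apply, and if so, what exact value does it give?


With C = 1/7: the canonical form is 1F0(1/2; -; -1/5). Verdict: the binomial series (I4) applies (the 1F0 binomial series: exponent -1/2, x = -1/5). Its exact value is (1/7) * (6/5)^(-1/2).

Structural cue: t_0 being 1/7, the running product (prefactor 1/7) telescopes to a rising factorial.
Ratio: r(k) = (-1/5) * (k+1/2) / [(k+1)] ; factor over Q: parameters, x = (-1/5), and C = 1/7.


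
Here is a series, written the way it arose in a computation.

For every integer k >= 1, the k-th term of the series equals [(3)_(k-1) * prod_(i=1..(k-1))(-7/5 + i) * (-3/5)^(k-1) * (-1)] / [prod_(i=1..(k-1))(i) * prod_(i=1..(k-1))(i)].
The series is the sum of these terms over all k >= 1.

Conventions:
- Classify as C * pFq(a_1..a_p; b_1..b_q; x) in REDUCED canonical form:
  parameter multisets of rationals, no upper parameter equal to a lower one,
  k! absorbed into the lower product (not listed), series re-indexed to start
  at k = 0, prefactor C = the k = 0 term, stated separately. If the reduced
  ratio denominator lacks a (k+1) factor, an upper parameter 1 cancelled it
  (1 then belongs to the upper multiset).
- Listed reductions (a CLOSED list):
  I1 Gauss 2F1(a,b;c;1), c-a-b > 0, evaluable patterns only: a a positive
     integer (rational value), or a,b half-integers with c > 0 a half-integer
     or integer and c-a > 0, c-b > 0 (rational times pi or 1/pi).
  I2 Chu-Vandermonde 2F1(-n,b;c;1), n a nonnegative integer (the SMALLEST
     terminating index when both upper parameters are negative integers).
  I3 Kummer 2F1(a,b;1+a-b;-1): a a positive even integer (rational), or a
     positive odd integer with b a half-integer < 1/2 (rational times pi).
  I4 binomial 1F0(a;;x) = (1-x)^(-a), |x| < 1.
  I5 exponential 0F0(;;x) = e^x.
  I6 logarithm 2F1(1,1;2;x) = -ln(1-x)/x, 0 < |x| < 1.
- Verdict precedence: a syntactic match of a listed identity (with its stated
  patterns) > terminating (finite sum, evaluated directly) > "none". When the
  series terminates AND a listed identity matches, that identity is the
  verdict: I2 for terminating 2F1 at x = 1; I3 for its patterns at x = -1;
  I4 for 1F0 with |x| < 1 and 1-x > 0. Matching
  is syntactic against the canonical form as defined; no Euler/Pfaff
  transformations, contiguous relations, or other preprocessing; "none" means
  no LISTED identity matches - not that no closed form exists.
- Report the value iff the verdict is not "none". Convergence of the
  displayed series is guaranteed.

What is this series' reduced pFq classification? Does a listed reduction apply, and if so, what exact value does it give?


First insight: t_0 being -1, the running product (prefactor -1) telescopes to a rising factorial.
Step ratio: r(k) = (-3/5) * (k-2/5) (k+3) / [(k+1) (k+1)] - poly over poly, x = (-3/5) from leading terms; C = -1 at k = 0.

x = -3/5 here; the reduced form reads 2F1, upper {-2/5, 3}, lower {1}, C = -1. Verdict: none here - no I1-I6 shape fits x = -3/5 with lower {1}.


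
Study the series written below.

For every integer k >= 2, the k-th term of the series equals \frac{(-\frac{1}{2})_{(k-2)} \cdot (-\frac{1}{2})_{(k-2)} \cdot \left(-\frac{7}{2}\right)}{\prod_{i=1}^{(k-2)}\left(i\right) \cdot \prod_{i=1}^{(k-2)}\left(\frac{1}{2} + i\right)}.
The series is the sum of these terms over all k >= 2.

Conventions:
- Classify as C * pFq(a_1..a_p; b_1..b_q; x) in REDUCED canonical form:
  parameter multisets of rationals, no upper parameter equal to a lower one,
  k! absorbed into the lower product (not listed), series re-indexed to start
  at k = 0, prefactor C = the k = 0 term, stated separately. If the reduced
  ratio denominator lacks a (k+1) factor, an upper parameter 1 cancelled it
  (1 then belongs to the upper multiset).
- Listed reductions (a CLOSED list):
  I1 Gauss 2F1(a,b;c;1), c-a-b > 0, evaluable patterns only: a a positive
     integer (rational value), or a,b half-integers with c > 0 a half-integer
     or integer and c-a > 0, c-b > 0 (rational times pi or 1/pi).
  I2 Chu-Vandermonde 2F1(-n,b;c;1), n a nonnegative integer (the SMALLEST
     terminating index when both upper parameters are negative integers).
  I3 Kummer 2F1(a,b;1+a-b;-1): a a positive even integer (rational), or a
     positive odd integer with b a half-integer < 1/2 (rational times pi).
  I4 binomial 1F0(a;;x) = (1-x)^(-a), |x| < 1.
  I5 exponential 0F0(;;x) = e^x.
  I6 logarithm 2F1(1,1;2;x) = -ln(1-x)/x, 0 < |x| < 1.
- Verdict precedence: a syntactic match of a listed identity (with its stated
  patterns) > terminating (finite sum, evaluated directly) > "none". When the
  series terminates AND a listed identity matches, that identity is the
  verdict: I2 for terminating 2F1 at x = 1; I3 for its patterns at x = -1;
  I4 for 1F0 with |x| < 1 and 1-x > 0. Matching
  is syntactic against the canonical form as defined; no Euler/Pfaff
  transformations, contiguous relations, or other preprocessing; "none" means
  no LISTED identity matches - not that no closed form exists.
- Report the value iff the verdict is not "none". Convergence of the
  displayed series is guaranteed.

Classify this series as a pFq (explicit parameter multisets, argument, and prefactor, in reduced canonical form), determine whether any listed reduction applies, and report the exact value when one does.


Key observation: with t_0 = -\frac{7}{2}, the product of the first k integers (prefactor -7/2) is k!.
Adjacent-term ratio: r(k) = 1 * (k-\frac{1}{2}) (k-\frac{1}{2}) / [(k+\frac{3}{2}) (k+1)] ; factor over Q: parameters, x = 1, and C = -\frac{7}{2}.

Canonical form: C = -\frac{7}{2} times 2F1 with upper {-\frac{1}{2}, -\frac{1}{2}}, lower {\frac{3}{2}}, x = 1. Verdict: Gauss (I1, half-integer pattern) matches (x = 1; upper {-\frac{1}{2}, -\frac{1}{2}} half-integers, c = \frac{3}{2} in the evaluable pattern). Its exact value is \left(-\frac{21}{16}\right) \cdot \pi.


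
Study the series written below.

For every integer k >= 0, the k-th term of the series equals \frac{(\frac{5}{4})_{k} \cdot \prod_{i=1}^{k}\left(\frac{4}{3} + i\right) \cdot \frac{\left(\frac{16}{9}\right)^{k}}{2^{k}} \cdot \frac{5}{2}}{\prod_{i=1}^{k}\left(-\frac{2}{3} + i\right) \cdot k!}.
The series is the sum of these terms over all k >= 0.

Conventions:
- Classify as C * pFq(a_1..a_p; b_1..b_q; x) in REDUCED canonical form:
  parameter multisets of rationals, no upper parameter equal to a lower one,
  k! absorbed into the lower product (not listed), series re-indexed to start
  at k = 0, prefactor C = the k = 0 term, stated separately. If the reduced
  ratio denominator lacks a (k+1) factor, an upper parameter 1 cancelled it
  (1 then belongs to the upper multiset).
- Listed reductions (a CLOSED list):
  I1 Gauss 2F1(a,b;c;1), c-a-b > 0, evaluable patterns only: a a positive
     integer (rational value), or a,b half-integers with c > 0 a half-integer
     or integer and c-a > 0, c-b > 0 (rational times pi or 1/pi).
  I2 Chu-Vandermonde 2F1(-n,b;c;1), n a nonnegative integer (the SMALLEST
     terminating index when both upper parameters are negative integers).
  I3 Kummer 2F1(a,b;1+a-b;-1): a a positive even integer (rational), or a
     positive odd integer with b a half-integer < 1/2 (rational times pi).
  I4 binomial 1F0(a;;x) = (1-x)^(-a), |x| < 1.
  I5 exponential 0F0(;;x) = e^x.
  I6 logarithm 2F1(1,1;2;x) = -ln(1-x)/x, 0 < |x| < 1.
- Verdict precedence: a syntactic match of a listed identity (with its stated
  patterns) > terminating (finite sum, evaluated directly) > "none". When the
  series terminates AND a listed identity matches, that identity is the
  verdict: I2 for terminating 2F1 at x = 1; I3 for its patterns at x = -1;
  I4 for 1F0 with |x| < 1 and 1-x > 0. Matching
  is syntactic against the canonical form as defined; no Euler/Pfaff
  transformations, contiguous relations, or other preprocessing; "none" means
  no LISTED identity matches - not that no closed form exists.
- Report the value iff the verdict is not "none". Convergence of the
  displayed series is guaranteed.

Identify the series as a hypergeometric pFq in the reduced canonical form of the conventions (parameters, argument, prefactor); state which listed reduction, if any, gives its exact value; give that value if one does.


This is \frac{5}{2} * 2F1(\frac{5}{4}, \frac{7}{3}; \frac{1}{3}; \frac{8}{9}) in reduced canonical form. Verdict: none. A 2F1 with upper {\frac{5}{4}, \frac{7}{3}} fits none of I1-I6 at x = \frac{8}{9}; the sum runs forever.

Key step: with t_0 = \frac{5}{2}, the lower running product (C = 5/2, x = 8/9) is a rising factorial.
Ratio: r(k) = \frac{8}{9} * (k+\frac{5}{4}) (k+\frac{7}{3}) / [(k+\frac{1}{3}) (k+1)] - rational; roots negated = parameters, x = \frac{8}{9}, C = \frac{5}{2}.


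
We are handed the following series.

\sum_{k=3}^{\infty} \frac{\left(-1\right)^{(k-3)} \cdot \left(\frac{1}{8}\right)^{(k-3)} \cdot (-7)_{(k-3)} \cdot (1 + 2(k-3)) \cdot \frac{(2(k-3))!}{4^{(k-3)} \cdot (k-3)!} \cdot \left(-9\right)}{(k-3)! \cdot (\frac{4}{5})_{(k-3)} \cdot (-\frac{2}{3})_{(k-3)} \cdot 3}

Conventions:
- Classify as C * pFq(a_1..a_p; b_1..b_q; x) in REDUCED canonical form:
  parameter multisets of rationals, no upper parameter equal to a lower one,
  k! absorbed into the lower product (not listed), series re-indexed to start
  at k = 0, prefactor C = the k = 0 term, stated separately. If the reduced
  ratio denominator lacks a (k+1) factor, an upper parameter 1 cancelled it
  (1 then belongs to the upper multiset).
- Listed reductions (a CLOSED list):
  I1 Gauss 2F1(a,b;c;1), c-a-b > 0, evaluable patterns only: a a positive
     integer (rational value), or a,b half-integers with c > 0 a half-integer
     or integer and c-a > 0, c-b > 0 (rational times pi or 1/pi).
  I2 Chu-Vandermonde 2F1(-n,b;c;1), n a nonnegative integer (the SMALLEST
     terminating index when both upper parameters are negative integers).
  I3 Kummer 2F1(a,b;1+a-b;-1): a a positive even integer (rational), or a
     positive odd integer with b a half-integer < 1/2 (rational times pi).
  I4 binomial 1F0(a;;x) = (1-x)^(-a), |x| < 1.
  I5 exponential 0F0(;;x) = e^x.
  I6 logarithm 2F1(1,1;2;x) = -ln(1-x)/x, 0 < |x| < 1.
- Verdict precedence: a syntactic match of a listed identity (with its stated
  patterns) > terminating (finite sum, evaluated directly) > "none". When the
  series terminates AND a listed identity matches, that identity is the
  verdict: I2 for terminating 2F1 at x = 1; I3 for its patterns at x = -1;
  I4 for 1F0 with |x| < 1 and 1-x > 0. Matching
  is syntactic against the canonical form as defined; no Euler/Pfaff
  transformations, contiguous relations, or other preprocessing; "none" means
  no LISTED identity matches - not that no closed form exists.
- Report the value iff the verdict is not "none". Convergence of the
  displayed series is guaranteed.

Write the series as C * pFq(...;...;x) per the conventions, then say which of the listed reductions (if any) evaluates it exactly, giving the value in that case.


This is -3 * 2F2(-7, \frac{3}{2}; -\frac{2}{3}, \frac{4}{5}; -\frac{1}{8}) in reduced canonical form. Verdict: terminating. With -7 upstairs the series is a 8-term polynomial sum; evaluated term by term. Hence: \frac{10565023853667244449}{576751023373156352}.

Key step: t_0 = -3 here, and the (-1)^k factor (C = -3, x = -1/8) folds into the argument's sign.
Adjacent-term ratio: r(k) = -\frac{1}{8} * (k-7) (k+\frac{3}{2}) / [(k-\frac{2}{3}) (k+\frac{4}{5}) (k+1)] ; factor over Q: parameters, x = -\frac{1}{8}, and C = -3.


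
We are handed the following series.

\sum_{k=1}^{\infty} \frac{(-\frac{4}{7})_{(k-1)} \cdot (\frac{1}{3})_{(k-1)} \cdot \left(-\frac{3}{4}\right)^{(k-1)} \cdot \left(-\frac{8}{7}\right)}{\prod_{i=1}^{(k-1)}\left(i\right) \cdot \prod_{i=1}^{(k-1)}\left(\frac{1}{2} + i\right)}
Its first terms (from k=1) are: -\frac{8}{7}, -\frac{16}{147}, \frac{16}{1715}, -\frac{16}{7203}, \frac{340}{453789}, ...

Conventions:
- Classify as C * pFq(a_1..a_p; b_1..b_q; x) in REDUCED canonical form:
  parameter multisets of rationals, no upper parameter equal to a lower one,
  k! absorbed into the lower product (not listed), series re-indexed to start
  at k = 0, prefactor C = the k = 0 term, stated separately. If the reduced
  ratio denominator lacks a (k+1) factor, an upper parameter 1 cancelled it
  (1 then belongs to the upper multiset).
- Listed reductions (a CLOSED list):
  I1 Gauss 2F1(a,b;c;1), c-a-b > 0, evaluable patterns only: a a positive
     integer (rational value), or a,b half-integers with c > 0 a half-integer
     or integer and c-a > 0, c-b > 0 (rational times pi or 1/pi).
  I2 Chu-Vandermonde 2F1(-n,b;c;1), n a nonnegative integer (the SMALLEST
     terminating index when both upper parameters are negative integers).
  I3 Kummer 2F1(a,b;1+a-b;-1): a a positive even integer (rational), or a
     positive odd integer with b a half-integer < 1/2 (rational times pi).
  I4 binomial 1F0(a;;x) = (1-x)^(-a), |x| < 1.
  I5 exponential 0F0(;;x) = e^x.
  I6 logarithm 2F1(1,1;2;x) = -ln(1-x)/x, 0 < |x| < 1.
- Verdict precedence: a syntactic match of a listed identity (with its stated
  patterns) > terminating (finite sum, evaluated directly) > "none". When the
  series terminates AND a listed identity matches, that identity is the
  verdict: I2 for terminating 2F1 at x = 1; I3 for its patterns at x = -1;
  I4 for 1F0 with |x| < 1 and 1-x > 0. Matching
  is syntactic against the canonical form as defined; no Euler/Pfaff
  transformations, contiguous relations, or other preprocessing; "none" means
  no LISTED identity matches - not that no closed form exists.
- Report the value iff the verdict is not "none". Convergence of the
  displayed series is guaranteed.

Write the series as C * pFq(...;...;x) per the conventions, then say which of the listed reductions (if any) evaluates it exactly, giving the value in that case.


Classification (C = -\frac{8}{7}): 2F1 with upper {-\frac{4}{7}, \frac{1}{3}}, lower {\frac{3}{2}}, argument x = -\frac{3}{4}. Verdict: none. No listed pattern accepts 2F1(-\frac{4}{7}, \frac{1}{3}; \frac{3}{2}; -\frac{3}{4}).

Structural cue: t_0 being -\frac{8}{7}, the lower running product (prefactor -8/7) is a rising factorial.
Ratio: r(k) = -\frac{3}{4} * (k-\frac{4}{7}) (k+\frac{1}{3}) / [(k+\frac{3}{2}) (k+1)] - rational in k, leading ratio -\frac{3}{4}; with t_0 = -\frac{8}{7}, classification follows.


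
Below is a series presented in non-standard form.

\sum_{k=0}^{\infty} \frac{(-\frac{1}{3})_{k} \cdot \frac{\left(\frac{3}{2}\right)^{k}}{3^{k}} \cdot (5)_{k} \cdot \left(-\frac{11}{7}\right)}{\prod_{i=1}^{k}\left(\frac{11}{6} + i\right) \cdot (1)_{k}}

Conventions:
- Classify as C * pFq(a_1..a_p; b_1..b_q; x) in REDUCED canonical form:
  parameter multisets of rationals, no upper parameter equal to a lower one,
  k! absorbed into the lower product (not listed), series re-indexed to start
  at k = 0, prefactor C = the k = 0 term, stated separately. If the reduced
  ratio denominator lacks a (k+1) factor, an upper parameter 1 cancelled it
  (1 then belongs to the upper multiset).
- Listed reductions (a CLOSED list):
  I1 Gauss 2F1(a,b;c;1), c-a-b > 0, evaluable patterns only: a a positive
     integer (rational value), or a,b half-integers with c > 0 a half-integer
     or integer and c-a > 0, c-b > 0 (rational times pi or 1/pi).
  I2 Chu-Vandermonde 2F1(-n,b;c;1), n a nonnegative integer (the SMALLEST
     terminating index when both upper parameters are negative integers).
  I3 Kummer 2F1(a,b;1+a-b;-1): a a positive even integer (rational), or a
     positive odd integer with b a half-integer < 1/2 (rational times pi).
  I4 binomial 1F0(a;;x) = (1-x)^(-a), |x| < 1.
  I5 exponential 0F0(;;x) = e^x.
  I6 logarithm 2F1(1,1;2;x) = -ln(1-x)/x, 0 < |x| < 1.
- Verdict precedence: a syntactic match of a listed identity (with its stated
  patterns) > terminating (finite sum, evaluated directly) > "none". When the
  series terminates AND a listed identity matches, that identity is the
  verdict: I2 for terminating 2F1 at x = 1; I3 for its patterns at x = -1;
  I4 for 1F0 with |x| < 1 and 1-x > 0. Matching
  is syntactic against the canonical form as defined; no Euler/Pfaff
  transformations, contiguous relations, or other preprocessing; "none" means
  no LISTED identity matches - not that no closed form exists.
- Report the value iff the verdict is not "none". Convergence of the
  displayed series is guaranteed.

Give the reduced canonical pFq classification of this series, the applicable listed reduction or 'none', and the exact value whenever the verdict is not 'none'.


This is -\frac{11}{7} * 2F1(-\frac{1}{3}, 5; \frac{17}{6}; \frac{1}{2}) in reduced canonical form. Verdict: none - this 2F1 at x = \frac{1}{2} matches no listed pattern, and upper {-\frac{1}{3}, 5} holds no stopper.

Structural cue: x = \frac{1}{2} and the two k-th powers (prefactor -11/7) combine into one argument.
Ratio: r(k) = \frac{1}{2} * (k-\frac{1}{3}) (k+5) / [(k+\frac{17}{6}) (k+1)] - rational; roots negated = parameters, x = \frac{1}{2}, C = -\frac{11}{7}.


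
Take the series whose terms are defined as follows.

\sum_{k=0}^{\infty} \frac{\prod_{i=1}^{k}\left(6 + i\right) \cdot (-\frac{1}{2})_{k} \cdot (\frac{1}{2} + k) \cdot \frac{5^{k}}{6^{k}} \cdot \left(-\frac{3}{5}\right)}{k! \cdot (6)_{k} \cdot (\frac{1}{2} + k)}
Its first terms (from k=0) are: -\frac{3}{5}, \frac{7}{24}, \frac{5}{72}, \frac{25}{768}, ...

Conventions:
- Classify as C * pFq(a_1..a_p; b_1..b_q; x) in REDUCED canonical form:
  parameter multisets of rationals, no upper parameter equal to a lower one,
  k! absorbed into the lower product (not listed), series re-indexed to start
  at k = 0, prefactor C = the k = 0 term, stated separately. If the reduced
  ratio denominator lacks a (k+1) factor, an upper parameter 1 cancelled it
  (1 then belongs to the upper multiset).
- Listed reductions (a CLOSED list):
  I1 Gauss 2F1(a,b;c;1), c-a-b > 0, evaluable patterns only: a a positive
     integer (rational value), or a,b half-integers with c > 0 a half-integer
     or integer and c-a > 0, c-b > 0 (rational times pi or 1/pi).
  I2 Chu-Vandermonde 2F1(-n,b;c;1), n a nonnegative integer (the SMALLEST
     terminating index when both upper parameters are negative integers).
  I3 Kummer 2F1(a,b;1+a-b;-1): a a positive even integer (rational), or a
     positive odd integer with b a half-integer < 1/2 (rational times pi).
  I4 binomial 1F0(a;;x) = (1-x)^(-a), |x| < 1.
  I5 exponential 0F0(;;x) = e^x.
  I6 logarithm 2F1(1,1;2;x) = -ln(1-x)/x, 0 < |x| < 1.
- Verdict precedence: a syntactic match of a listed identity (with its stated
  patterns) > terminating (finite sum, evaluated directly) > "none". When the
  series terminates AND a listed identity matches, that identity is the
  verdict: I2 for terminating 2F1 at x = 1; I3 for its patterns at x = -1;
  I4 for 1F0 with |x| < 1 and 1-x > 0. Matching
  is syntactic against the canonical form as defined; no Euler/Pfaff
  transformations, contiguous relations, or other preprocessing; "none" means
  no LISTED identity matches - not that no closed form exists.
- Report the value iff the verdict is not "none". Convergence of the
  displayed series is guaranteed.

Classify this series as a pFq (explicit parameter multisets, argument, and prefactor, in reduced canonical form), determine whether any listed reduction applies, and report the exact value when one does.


x = \frac{5}{6} here; the reduced form reads 2F1, upper {-\frac{1}{2}, 7}, lower {6}, C = -\frac{3}{5}. Verdict: none - at argument \frac{5}{6} the multisets {-\frac{1}{2}, 7} ; {6} match no listed identity.

Key observation: from the first term -\frac{3}{5}: the running product (C = -3/5) telescopes to a rising factorial.
Step ratio: r(k) = \frac{5}{6} * (k-\frac{1}{2}) (k+7) / [(k+6) (k+1)] - rational in k. x = \frac{5}{6}; t_0 = -\frac{3}{5}; negate the roots.


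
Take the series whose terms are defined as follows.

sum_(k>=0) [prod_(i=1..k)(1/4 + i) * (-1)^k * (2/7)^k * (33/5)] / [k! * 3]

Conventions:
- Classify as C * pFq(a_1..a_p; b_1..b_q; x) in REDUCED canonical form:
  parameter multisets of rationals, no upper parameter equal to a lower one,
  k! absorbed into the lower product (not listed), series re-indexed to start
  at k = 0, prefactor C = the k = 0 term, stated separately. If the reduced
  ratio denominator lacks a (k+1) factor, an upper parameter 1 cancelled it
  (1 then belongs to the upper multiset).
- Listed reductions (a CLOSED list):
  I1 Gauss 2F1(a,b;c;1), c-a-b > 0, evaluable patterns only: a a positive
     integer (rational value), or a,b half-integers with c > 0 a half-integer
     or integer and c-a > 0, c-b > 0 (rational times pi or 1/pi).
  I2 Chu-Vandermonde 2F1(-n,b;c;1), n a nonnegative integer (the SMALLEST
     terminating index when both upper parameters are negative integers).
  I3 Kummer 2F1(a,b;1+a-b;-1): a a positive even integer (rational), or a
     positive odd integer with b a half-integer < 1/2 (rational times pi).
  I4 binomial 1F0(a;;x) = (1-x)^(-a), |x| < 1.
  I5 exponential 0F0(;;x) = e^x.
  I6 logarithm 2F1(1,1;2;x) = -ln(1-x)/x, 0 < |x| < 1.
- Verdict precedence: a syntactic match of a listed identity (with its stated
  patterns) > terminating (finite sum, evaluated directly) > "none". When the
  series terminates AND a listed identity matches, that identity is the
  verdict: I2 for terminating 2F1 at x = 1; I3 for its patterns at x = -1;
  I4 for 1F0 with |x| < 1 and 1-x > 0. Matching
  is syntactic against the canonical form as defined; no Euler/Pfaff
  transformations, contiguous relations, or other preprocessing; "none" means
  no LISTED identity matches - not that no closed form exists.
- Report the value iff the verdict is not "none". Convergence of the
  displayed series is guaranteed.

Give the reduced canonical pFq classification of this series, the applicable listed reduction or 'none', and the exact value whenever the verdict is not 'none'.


This is 11/5 * 1F0(5/4; -; -2/7) in reduced canonical form. Verdict: this is binomial (I4) (the 1F0 binomial series: exponent -5/4, x = -2/7). Hence: (11/5) * (9/7)^(-5/4).

Key step: from the first term 11/5: the running product (C = 11/5) telescopes to a rising factorial.
Term ratio: r(k) = (-2/7) * (k+5/4) / [(k+1)] - rational in k, leading ratio (-2/7); with t_0 = 11/5, classification follows.


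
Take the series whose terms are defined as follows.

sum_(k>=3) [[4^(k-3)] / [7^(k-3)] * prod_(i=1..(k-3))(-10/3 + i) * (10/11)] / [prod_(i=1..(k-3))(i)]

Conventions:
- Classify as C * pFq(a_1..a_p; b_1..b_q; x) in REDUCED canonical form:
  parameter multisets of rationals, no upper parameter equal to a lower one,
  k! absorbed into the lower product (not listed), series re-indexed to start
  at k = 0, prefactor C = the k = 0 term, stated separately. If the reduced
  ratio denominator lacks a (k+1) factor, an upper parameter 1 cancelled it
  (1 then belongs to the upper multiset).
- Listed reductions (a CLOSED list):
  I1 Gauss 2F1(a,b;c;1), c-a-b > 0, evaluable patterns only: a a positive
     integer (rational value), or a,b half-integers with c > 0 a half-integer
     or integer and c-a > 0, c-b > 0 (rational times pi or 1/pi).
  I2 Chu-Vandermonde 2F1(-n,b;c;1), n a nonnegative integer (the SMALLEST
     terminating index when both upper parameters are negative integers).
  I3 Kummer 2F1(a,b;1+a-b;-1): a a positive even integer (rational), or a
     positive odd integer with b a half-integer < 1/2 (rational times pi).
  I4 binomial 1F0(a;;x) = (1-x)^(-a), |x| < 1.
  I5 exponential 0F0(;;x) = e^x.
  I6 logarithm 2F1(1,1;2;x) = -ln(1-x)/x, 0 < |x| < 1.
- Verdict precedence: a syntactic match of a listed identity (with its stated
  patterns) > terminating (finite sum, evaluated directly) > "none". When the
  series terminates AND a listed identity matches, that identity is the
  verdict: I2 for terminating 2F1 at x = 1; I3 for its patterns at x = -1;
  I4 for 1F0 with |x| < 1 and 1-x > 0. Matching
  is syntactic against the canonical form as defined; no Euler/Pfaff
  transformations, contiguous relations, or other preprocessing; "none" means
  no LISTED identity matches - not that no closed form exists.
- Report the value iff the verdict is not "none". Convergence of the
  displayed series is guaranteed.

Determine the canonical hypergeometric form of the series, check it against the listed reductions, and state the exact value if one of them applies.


This is 10/11 * 1F0(-7/3; -; 4/7) in reduced canonical form. Verdict: the I4 binomial reduction fires (the 1F0 binomial series: exponent 7/3, x = 4/7). Value: (10/11) * (3/7)^(7/3).

First insight: with t_0 = 10/11, the running product (C = 10/11, x = 4/7) telescopes to a rising factorial.
Term ratio: r(k) = (4/7) * (k-7/3) / [(k+1)] - rational in k. x = (4/7); t_0 = 10/11; negate the roots.


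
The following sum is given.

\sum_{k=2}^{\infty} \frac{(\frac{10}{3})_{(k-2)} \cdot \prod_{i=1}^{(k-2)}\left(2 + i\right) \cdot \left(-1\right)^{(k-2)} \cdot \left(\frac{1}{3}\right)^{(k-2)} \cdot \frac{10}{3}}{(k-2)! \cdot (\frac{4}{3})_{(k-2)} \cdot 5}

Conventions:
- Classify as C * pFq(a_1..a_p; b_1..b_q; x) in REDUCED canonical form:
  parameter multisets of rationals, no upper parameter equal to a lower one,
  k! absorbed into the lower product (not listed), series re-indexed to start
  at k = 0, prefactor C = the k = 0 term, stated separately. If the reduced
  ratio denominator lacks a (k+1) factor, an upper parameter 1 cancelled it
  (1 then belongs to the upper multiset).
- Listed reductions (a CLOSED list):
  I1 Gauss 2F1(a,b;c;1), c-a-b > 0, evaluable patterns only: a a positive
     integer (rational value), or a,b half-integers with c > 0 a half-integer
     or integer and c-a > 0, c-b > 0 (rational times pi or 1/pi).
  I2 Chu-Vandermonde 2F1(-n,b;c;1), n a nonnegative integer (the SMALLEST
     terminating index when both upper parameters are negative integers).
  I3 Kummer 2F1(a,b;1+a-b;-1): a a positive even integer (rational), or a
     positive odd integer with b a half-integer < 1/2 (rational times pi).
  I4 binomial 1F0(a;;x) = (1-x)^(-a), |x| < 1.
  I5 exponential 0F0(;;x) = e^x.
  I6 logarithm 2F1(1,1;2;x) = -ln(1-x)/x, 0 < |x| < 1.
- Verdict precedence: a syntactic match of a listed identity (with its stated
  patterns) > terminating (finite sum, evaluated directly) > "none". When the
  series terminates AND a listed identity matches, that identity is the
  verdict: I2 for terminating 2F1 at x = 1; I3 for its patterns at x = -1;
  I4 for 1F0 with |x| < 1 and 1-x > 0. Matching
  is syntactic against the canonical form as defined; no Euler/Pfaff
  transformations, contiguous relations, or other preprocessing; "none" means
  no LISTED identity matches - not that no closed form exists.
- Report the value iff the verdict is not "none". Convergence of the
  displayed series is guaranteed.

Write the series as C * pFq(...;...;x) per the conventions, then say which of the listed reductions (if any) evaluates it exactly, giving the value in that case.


Reduced: x = -\frac{1}{3}, 2F1, upper = {3, \frac{10}{3}}, lower = {\frac{4}{3}}, C = \frac{2}{3}. Verdict: none here - no I1-I6 shape fits x = -\frac{1}{3} with lower {\frac{4}{3}}.

Key step: from the first term \frac{2}{3}: the running product (C = 2/3, x = -1/3) telescopes to a rising factorial.
Step ratio: r(k) = -\frac{1}{3} * (k+3) (k+\frac{10}{3}) / [(k+\frac{4}{3}) (k+1)] - rational in k. x = -\frac{1}{3}; t_0 = \frac{2}{3}; negate the roots.


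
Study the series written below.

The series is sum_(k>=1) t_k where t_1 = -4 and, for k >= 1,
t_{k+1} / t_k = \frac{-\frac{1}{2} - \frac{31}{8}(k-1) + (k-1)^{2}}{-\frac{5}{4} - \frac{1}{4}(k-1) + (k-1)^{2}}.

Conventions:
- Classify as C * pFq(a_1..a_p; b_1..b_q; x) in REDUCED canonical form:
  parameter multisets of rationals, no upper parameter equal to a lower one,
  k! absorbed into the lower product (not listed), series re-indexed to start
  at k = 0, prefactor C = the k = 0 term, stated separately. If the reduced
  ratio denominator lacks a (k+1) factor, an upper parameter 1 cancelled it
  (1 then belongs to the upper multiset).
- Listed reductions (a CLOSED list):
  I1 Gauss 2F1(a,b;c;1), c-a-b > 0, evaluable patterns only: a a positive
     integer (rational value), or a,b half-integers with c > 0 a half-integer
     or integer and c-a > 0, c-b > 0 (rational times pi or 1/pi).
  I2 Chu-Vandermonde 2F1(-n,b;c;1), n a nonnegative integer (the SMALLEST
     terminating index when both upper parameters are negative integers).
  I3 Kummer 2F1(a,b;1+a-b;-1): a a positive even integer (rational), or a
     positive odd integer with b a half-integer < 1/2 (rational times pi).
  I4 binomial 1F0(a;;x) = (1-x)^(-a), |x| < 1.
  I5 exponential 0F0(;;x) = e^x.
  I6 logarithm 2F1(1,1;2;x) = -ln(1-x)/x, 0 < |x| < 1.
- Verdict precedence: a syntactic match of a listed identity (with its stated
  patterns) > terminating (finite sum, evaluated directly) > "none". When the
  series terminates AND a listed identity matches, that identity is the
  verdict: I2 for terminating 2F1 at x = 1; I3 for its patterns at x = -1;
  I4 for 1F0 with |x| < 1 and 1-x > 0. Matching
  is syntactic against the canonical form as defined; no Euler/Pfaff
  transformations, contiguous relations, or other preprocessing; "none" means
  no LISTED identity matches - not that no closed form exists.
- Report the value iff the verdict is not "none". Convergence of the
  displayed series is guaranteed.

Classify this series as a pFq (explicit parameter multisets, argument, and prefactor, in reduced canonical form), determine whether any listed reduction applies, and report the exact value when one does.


With C = -4: the canonical form is 2F1(-4, \frac{1}{8}; -\frac{5}{4}; 1). Verdict (x = 1): the Chu-Vandermonde identity I2 applies (terminating 2F1 at x = 1 with n = 4, b = 1/8, c = -\frac{5}{4}). Hence: -\frac{143}{28}.

First insight: t_0 being -4, factor the ratio over Q (prefactor -4): negated roots = parameters.
Adjacent-term ratio: r(k) = 1 * (k-4) (k+\frac{1}{8}) / [(k-\frac{5}{4}) (k+1)] - rational in k, leading ratio 1; with t_0 = -4, classification follows.


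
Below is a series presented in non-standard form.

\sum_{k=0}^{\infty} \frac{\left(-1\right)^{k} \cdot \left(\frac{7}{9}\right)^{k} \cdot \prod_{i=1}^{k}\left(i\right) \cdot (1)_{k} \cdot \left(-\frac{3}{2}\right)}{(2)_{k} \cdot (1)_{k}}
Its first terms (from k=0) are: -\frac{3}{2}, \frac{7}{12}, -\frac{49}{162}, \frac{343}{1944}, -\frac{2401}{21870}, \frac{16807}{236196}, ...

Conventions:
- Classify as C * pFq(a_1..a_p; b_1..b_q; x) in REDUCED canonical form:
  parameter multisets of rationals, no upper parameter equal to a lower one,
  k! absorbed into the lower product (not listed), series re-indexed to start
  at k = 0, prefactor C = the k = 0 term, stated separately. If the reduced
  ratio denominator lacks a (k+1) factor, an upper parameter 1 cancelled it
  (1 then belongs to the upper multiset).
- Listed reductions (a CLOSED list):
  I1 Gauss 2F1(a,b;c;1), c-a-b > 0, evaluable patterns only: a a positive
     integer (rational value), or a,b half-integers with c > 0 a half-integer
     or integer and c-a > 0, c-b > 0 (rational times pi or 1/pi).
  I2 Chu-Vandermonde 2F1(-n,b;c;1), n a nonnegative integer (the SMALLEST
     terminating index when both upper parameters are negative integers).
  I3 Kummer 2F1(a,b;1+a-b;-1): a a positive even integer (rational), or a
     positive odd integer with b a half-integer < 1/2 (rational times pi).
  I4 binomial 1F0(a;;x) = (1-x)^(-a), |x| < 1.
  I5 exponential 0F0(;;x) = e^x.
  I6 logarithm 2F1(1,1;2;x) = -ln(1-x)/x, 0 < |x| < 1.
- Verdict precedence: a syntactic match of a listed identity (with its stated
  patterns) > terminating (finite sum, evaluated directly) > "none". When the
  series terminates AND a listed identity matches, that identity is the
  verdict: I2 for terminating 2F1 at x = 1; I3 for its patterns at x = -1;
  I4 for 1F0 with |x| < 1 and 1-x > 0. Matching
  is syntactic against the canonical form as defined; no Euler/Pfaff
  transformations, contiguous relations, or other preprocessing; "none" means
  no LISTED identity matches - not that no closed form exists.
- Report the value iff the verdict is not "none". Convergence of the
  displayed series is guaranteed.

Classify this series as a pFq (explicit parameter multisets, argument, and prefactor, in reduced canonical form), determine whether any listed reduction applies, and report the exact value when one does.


Prefactor -\frac{3}{2}, argument -\frac{7}{9}: 2F1 with upper {1, 1} over lower {2}. Verdict: the logarithmic series (I6) fires (the logarithm: parameters (1,1;2), x = -\frac{7}{9}). Sum: \left(-\frac{27}{14}\right) \cdot \ln\left(\frac{16}{9}\right).

The tell: t_0 = -\frac{3}{2} here, and (1)_k (prefactor -3/2) is k! itself.
Consecutive-term ratio: r(k) = -\frac{7}{9} * (k+1) (k+1) / [(k+2) (k+1)] ; factor over Q: parameters, x = -\frac{7}{9}, and C = -\frac{3}{2}.
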